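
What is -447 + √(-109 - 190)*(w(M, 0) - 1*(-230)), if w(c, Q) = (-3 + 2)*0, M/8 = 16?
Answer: -447 + 230*I*√299 ≈ -447.0 + 3977.1*I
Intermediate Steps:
M = 128 (M = 8*16 = 128)
w(c, Q) = 0 (w(c, Q) = -1*0 = 0)
-447 + √(-109 - 190)*(w(M, 0) - 1*(-230)) = -447 + √(-109 - 190)*(0 - 1*(-230)) = -447 + √(-299)*(0 + 230) = -447 + (I*√299)*230 = -447 + 230*I*√299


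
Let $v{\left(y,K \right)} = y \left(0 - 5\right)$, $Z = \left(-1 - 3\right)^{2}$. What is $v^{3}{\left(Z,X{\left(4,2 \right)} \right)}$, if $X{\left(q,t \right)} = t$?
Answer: $-512000$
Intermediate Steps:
$Z = 16$ ($Z = \left(-4\right)^{2} = 16$)
$v{\left(y,K \right)} = - 5 y$ ($v{\left(y,K \right)} = y \left(-5\right) = - 5 y$)
$v^{3}{\left(Z,X{\left(4,2 \right)} \right)} = \left(\left(-5\right) 16\right)^{3} = \left(-80\right)^{3} = -512000$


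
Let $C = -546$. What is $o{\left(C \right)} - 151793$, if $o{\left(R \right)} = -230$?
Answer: $-152023$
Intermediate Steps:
$o{\left(C \right)} - 151793 = -230 - 151793 = -152023$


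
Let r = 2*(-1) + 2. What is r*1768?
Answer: 0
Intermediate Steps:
r = 0 (r = -2 + 2 = 0)
r*1768 = 0*1768 = 0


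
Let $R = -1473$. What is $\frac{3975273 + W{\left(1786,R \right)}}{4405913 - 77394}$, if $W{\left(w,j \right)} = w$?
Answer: $\frac{3977059}{4328519} \approx 0.9188$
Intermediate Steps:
$\frac{3975273 + W{\left(1786,R \right)}}{4405913 - 77394} = \frac{3975273 + 1786}{4405913 - 77394} = \frac{3977059}{4328519}$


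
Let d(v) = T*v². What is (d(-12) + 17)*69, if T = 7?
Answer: 70725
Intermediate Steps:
d(v) = 7*v²
(d(-12) + 17)*69 = (7*(-12)² + 17)*69 = (7*144 + 17)*69 = (1008 + 17)*69 = 1025*69 = 70725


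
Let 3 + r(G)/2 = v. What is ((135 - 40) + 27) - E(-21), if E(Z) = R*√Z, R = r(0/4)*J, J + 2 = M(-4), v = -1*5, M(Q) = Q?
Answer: 122 - 96*I*√21 ≈ 122.0 - 439.93*I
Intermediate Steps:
v = -5
r(G) = -16 (r(G) = -6 + 2*(-5) = -6 - 10 = -16)
J = -6 (J = -2 - 4 = -6)
R = 96 (R = -16*(-6) = 96)
E(Z) = 96*√Z
((135 - 40) + 27) - E(-21) = ((135 - 40) + 27) - 96*√(-21) = (95 + 27) - 96*I*√21 = 122 - 96*I*√21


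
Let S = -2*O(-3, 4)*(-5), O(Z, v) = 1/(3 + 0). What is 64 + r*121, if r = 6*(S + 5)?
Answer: 6114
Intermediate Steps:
O(Z, v) = 1/3
S = 10/3 (S = -2*1/3*(-5) = -2/3*(-5) = 10/3 ≈ 3.3333)
r = 50 (r = 6*(10/3 + 5) = 6*(25/3) = 50)
64 + r*121 = 64 + 50*121 = 64 + 6050 = 6114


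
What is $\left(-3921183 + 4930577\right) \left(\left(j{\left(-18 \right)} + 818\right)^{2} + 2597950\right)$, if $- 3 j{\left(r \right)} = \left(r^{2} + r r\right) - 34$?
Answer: $\frac{27018600607100}{9} \approx 3.0021 \cdot 10^{12}$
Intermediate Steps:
$j{\left(r \right)} = \frac{34}{3} - \frac{2 r^{2}}{3}$ ($j{\left(r \right)} = - \frac{\left(r^{2} + r r\right) - 34}{3} = - \frac{\left(r^{2} + r^{2}\right) - 34}{3} = - \frac{2 r^{2} - 34}{3} = - \frac{-34 + 2 r^{2}}{3} = \frac{34}{3} - \frac{2 r^{2}}{3}$)
$\left(-3921183 + 4930577\right) \left(\left(j{\left(-18 \right)} + 818\right)^{2} + 2597950\right) = \left(-3921183 + 4930577\right) \left(\left(\left(\frac{34}{3} - \frac{2 \left(-18\right)^{2}}{3}\right) + 818\right)^{2} + 2597950\right) = 1009394 \left(\left(\left(\frac{34}{3} - 216\right) + 818\right)^{2} + 2597950\right) = 1009394 \left(\left(- \frac{614}{3} + 818\right)^{2} + 2597950\right) = 1009394 \left(\left(\frac{1840}{3}\right)^{2} + 2597950\right) = 1009394 \left(\frac{3385600}{9} + 2597950\right) = 1009394 \cdot \frac{26767150}{9} = \frac{27018600607100}{9}$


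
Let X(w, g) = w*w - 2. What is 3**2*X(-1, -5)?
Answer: -9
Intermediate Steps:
X(w, g) = -2 + w**2 (X(w, g) = w**2 - 2 = -2 + w**2)
3**2*X(-1, -5) = 3**2*(-2 + (-1)**2) = 9*(-2 + 1) = 9*(-1) = -9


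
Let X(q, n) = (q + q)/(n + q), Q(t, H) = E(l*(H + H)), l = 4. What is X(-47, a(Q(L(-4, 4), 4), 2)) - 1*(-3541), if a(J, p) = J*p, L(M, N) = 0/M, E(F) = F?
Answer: 60103/17 ≈ 3535.5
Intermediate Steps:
L(M, N) = 0
Q(t, H) = 8*H (Q(t, H) = 4*(H + H) = 4*(2*H) = 8*H)
X(q, n) = 2*q/(n + q) (X(q, n) = (2*q)/(n + q) = 2*q/(n + q))
X(-47, a(Q(L(-4, 4), 4), 2)) - 1*(-3541) = 2*(-47)/((8*4)*2 - 47) - 1*(-3541) = 2*(-47)/(32*2 - 47) + 3541 = 2*(-47)/(64 - 47) + 3541 = 2*(-47)/17 + 3541 = 2*(-47)*(1/17) + 3541 = -94/17 + 3541 = 60103/17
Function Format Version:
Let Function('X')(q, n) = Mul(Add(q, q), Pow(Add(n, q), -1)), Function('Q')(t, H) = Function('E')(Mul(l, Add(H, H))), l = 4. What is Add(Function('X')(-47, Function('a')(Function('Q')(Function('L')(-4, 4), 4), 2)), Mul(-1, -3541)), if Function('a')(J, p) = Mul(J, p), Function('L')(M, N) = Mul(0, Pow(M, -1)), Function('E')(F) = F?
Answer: Rational(60103, 17) ≈ 3535.5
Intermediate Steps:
Function('L')(M, N) = 0
Function('Q')(t, H) = Mul(8, H) (Function('Q')(t, H) = Mul(4, Add(H, H)) = Mul(4, Mul(2, H)) = Mul(8, H))
Function('X')(q, n) = Mul(2, q, Pow(Add(n, q), -1)) (Function('X')(q, n) = Mul(Mul(2, q), Pow(Add(n, q), -1)) = Mul(2, q, Pow(Add(n, q), -1)))
Add(Function('X')(-47, Function('a')(Function('Q')(Function('L')(-4, 4), 4), 2)), Mul(-1, -3541)) = Add(Mul(2, -47, Pow(Add(Mul(Mul(8, 4), 2), -47), -1)), Mul(-1, -3541)) = Add(Mul(2, -47, Pow(Add(Mul(32, 2), -47), -1)), 3541) = Add(Mul(2, -47, Pow(Add(64, -47), -1)), 3541) = Add(Mul(2, -47, Pow(17, -1)), 3541) = Add(Mul(2, -47, Rational(1, 17)), 3541) = Add(Rational(-94, 17), 3541) = Rational(60103, 17)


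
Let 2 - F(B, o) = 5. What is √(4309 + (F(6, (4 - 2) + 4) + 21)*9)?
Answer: √4471 ≈ 66.865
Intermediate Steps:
F(B, o) = -3 (F(B, o) = 2 - 1*5 = 2 - 5 = -3)
√(4309 + (F(6, (4 - 2) + 4) + 21)*9) = √(4309 + (-3 + 21)*9) = √(4309 + 18*9) = √(4309 + 162) = √4471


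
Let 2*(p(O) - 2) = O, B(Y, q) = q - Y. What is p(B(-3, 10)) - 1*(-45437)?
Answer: 90891/2 ≈ 45446.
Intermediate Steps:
p(O) = 2 + O/2
p(B(-3, 10)) - 1*(-45437) = (2 + (10 - 1*(-3))/2) - 1*(-45437) = (2 + (10 + 3)/2) + 45437 = (2 + (½)*13) + 45437 = (2 + 13/2) + 45437 = 17/2 + 45437 = 90891/2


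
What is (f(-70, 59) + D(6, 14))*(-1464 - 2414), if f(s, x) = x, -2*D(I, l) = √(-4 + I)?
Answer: -228802 + 1939*√2 ≈ -2.2606e+5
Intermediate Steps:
D(I, l) = -√(-4 + I)/2
(f(-70, 59) + D(6, 14))*(-1464 - 2414) = (59 - √(-4 + 6)/2)*(-1464 - 2414) = (59 - √2/2)*(-3878) = -228802 + 1939*√2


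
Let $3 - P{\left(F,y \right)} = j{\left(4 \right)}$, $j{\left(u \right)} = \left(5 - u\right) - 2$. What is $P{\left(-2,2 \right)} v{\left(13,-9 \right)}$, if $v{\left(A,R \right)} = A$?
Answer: $52$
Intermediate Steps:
$j{\left(u \right)} = 3 - u$
$P{\left(F,y \right)} = 4$ ($P{\left(F,y \right)} = 3 - \left(3 - 4\right) = 3 - -1 = 3 + 1 = 4$)
$P{\left(-2,2 \right)} v{\left(13,-9 \right)} = 4 \cdot 13 = 52$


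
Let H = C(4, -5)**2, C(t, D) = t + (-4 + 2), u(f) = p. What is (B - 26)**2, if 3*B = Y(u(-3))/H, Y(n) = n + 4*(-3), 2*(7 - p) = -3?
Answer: 398161/576 ≈ 691.25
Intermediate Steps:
p = 17/2 (p = 7 - 1/2*(-3) = 7 + 3/2 = 17/2 ≈ 8.5000)
u(f) = 17/2
Y(n) = -12 + n (Y(n) = n - 12 = -12 + n)
C(t, D) = -2 + t (C(t, D) = t - 2 = -2 + t)
H = 4 (H = (-2 + 4)**2 = 2**2 = 4)
B = -7/24 (B = ((-12 + 17/2)/4)/3 = (-7/2*1/4)/3 = (1/3)*(-7/8) = -7/24 ≈ -0.29167)
(B - 26)**2 = (-7/24 - 26)**2 = (-631/24)**2 = 398161/576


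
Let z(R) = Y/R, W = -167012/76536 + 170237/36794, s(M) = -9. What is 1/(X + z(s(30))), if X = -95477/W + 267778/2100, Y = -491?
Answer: -193618673550/7526702575338961 ≈ -2.5724e-5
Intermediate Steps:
W = 430263719/176004099 (W = -167012*1/76536 + 170237*(1/36794) = -41753/19134 + 170237/36794 = 430263719/176004099 ≈ 2.4446)
z(R) = -491/R
X = -2512421849880137/64539557850 (X = -95477/430263719/176004099 + 267778/2100 = -95477*176004099/430263719 + 267778*(1/2100) = -16804343360223/430263719 + 19127/150 = -2512421849880137/64539557850 ≈ -38928.)
1/(X + z(s(30))) = 1/(-2512421849880137/64539557850 - 491/(-9)) = 1/(-2512421849880137/64539557850 - 491*(-1/9)) = 1/(-2512421849880137/64539557850 + 491/9) = 1/(-7526702575338961/193618673550) = -193618673550/7526702575338961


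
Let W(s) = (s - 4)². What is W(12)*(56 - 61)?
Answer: -320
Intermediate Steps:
W(s) = (-4 + s)²
W(12)*(56 - 61) = (-4 + 12)²*(56 - 61) = 8²*(-5) = 64*(-5) = -320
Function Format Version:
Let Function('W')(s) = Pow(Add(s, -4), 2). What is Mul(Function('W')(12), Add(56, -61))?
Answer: -320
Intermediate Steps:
Function('W')(s) = Pow(Add(-4, s), 2)
Mul(Function('W')(12), Add(56, -61)) = Mul(Pow(Add(-4, 12), 2), Add(56, -61)) = Mul(Pow(8, 2), -5) = Mul(64, -5) = -320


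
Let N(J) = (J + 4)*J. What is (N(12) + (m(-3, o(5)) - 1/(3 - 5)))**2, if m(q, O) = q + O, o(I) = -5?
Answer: 136161/4 ≈ 34040.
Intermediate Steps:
N(J) = J*(4 + J) (N(J) = (4 + J)*J = J*(4 + J))
m(q, O) = O + q
(N(12) + (m(-3, o(5)) - 1/(3 - 5)))**2 = (12*(4 + 12) + ((-5 - 3) - 1/(3 - 5)))**2 = (12*16 + (-8 - 1/(-2)))**2 = (192 + (-8 - 1*(-1/2)))**2 = (192 + (-8 + 1/2))**2 = (192 - 15/2)**2 = (369/2)**2 = 136161/4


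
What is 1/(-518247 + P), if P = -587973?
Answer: -1/1106220 ≈ -9.0398e-7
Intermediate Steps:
1/(-518247 + P) = 1/(-518247 - 587973) = 1/(-1106220) = -1/1106220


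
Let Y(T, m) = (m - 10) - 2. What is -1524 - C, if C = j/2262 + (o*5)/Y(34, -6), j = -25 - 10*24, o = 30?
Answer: -3428173/2262 ≈ -1515.5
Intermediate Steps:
Y(T, m) = -12 + m (Y(T, m) = (-10 + m) - 2 = -12 + m)
j = -265 (j = -25 - 240 = -265)
C = -19115/2262 (C = -265/2262 + (30*5)/(-12 - 6) = -265*1/2262 + 150/(-18) = -265/2262 + 150*(-1/18) = -265/2262 - 25/3 = -19115/2262 ≈ -8.4505)
-1524 - C = -1524 - 1*(-19115/2262) = -1524 + 19115/2262 = -3428173/2262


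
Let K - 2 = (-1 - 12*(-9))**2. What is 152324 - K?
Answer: 140873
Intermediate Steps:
K = 11451 (K = 2 + (-1 - 12*(-9))**2 = 2 + (-1 + 108)**2 = 2 + 107**2 = 2 + 11449 = 11451)
152324 - K = 152324 - 1*11451 = 152324 - 11451 = 140873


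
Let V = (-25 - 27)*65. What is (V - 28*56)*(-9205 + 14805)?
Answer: -27708800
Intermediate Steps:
V = -3380 (V = -52*65 = -3380)
(V - 28*56)*(-9205 + 14805) = (-3380 - 28*56)*(-9205 + 14805) = (-3380 - 1568)*5600 = -4948*5600 = -27708800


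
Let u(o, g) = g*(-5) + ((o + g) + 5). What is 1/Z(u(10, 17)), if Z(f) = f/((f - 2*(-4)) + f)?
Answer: 98/53 ≈ 1.8491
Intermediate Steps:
u(o, g) = 5 + o - 4*g (u(o, g) = -5*g + ((g + o) + 5) = -5*g + (5 + g + o) = 5 + o - 4*g)
Z(f) = f/(8 + 2*f) (Z(f) = f/((f + 8) + f) = f/((8 + f) + f) = f/(8 + 2*f))
1/Z(u(10, 17)) = 1/((5 + 10 - 4*17)/(2*(4 + (5 + 10 - 4*17)))) = 1/((5 + 10 - 68)/(2*(4 + (5 + 10 - 68)))) = 1/((½)*(-53)/(4 - 53)) = 1/((½)*(-53)/(-49)) = 1/((½)*(-53)*(-1/49)) = 1/(53/98) = 98/53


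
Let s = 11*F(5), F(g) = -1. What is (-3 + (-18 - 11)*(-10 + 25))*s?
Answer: 4818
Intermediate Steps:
s = -11 (s = 11*(-1) = -11)
(-3 + (-18 - 11)*(-10 + 25))*s = (-3 + (-18 - 11)*(-10 + 25))*(-11) = (-3 - 29*15)*(-11) = (-3 - 435)*(-11) = -438*(-11) = 4818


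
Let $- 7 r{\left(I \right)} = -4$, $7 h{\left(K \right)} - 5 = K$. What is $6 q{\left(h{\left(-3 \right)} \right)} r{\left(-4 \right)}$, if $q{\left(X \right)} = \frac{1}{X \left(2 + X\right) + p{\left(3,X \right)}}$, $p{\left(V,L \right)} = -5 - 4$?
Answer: $- \frac{168}{409} \approx -0.41076$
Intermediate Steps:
$h{\left(K \right)} = \frac{5}{7} + \frac{K}{7}$
$r{\left(I \right)} = \frac{4}{7}$ ($r{\left(I \right)} = \left(- \frac{1}{7}\right) \left(-4\right) = \frac{4}{7}$)
$p{\left(V,L \right)} = -9$
$q{\left(X \right)} = \frac{1}{-9 + X \left(2 + X\right)}$ ($q{\left(X \right)} = \frac{1}{X \left(2 + X\right) - 9} = \frac{1}{-9 + X \left(2 + X\right)}$)
$6 q{\left(h{\left(-3 \right)} \right)} r{\left(-4 \right)} = \frac{6}{-9 + \left(\frac{5}{7} + \frac{1}{7} \left(-3\right)\right)^{2} + 2 \left(\frac{5}{7} + \frac{1}{7} \left(-3\right)\right)} \frac{4}{7} = \frac{6}{-9 + \left(\frac{5}{7} - \frac{3}{7}\right)^{2} + 2 \left(\frac{5}{7} - \frac{3}{7}\right)} \frac{4}{7} = \frac{6}{-9 + \left(\frac{2}{7}\right)^{2} + 2 \cdot \frac{2}{7}} \cdot \frac{4}{7} = \frac{6}{-9 + \frac{4}{49} + \frac{4}{7}} \cdot \frac{4}{7} = \frac{6}{- \frac{409}{49}} \cdot \frac{4}{7} = 6 \left(- \frac{49}{409}\right) \frac{4}{7} = \left(- \frac{294}{409}\right) \frac{4}{7} = - \frac{168}{409}$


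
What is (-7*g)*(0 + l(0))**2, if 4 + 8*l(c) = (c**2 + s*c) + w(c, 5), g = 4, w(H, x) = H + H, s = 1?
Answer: -7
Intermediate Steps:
w(H, x) = 2*H
l(c) = -1/2 + c**2/8 + 3*c/8 (l(c) = -1/2 + ((c**2 + 1*c) + 2*c)/8 = -1/2 + ((c**2 + c) + 2*c)/8 = -1/2 + ((c + c**2) + 2*c)/8 = -1/2 + (c**2 + 3*c)/8 = -1/2 + (c**2/8 + 3*c/8) = -1/2 + c**2/8 + 3*c/8)
(-7*g)*(0 + l(0))**2 = (-7*4)*(0 + (-1/2 + (1/8)*0**2 + (3/8)*0))**2 = -28*(0 + (-1/2 + (1/8)*0 + 0))**2 = -28*(0 + (-1/2 + 0 + 0))**2 = -28*(0 - 1/2)**2 = -28*(-1/2)**2 = -28*1/4 = -7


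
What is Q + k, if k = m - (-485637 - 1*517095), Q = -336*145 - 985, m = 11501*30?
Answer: 1298057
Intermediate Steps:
m = 345030
Q = -49705 (Q = -48720 - 985 = -49705)
k = 1347762 (k = 345030 - (-485637 - 1*517095) = 345030 - (-485637 - 517095) = 345030 - 1*(-1002732) = 345030 + 1002732 = 1347762)
Q + k = -49705 + 1347762 = 1298057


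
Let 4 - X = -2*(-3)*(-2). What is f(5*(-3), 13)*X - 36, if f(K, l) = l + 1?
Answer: 188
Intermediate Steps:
X = 16 (X = 4 - (-2*(-3))*(-2) = 4 - 6*(-2) = 4 - 1*(-12) = 4 + 12 = 16)
f(K, l) = 1 + l
f(5*(-3), 13)*X - 36 = (1 + 13)*16 - 36 = 14*16 - 36 = 224 - 36 = 188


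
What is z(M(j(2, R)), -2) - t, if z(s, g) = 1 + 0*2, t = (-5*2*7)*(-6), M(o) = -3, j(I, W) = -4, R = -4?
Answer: -419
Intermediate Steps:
t = 420 (t = -10*7*(-6) = -70*(-6) = 420)
z(s, g) = 1 (z(s, g) = 1 + 0 = 1)
z(M(j(2, R)), -2) - t = 1 - 1*420 = 1 - 420 = -419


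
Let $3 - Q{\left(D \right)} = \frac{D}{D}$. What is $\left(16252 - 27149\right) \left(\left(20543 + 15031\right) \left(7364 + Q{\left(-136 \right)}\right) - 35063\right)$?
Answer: $-2855046919837$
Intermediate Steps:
$Q{\left(D \right)} = 2$ ($Q{\left(D \right)} = 3 - \frac{D}{D} = 3 - 1 = 2$)
$\left(16252 - 27149\right) \left(\left(20543 + 15031\right) \left(7364 + Q{\left(-136 \right)}\right) - 35063\right) = \left(16252 - 27149\right) \left(\left(20543 + 15031\right) \left(7364 + 2\right) - 35063\right) = - 10897 \left(35574 \cdot 7366 - 35063\right) = - 10897 \left(262038084 - 35063\right) = \left(-10897\right) 262003021 = -2855046919837$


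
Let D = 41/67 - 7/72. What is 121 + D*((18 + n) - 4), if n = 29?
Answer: 690473/4824 ≈ 143.13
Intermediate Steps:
D = 2483/4824 (D = 41*(1/67) - 7*1/72 = 41/67 - 7/72 = 2483/4824 ≈ 0.51472)
121 + D*((18 + n) - 4) = 121 + 2483*((18 + 29) - 4)/4824 = 121 + 2483*(47 - 4)/4824 = 121 + (2483/4824)*43 = 121 + 106769/4824 = 690473/4824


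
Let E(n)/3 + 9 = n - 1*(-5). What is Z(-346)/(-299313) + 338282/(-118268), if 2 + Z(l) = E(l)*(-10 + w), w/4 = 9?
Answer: -49011623665/17699574942 ≈ -2.7691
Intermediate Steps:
w = 36 (w = 4*9 = 36)
E(n) = -12 + 3*n (E(n) = -27 + 3*(n - 1*(-5)) = -27 + 3*(n + 5) = -27 + 3*(5 + n) = -27 + (15 + 3*n) = -12 + 3*n)
Z(l) = -314 + 78*l (Z(l) = -2 + (-12 + 3*l)*(-10 + 36) = -2 + (-12 + 3*l)*26 = -2 + (-312 + 78*l) = -314 + 78*l)
Z(-346)/(-299313) + 338282/(-118268) = (-314 + 78*(-346))/(-299313) + 338282/(-118268) = (-314 - 26988)*(-1/299313) + 338282*(-1/118268) = -27302*(-1/299313) - 169141/59134 = 27302/299313 - 169141/59134 = -49011623665/17699574942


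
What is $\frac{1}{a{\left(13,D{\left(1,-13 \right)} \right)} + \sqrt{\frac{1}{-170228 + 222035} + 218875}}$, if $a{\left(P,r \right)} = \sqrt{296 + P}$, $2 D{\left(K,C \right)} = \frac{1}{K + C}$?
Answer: $\frac{51807}{\sqrt{587452893926682} + 51807 \sqrt{309}} \approx 0.0020601$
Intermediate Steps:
$D{\left(K,C \right)} = \frac{1}{2 \left(C + K\right)}$ ($D{\left(K,C \right)} = \frac{1}{2 \left(K + C\right)} = \frac{1}{2 \left(C + K\right)}$)
$\frac{1}{a{\left(13,D{\left(1,-13 \right)} \right)} + \sqrt{\frac{1}{-170228 + 222035} + 218875}} = \frac{1}{\sqrt{296 + 13} + \sqrt{\frac{1}{-170228 + 222035} + 218875}} = \frac{1}{\sqrt{309} + \sqrt{\frac{1}{51807} + 218875}} = \frac{1}{\sqrt{309} + \sqrt{\frac{11339257126}{51807}}} = \frac{1}{\sqrt{309} + \frac{\sqrt{587452893926682}}{51807}}$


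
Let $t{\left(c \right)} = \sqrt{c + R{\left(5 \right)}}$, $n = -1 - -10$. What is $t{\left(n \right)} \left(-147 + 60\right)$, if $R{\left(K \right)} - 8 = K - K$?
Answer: $- 87 \sqrt{17} \approx -358.71$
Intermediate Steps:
$R{\left(K \right)} = 8$ ($R{\left(K \right)} = 8 + \left(K - K\right) = 8 + 0 = 8$)
$n = 9$ ($n = -1 + 10 = 9$)
$t{\left(c \right)} = \sqrt{8 + c}$ ($t{\left(c \right)} = \sqrt{c + 8} = \sqrt{8 + c}$)
$t{\left(n \right)} \left(-147 + 60\right) = \sqrt{8 + 9} \left(-147 + 60\right) = \sqrt{17} \left(-87\right) = - 87 \sqrt{17}$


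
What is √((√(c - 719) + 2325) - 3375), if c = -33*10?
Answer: √(-1050 + I*√1049) ≈ 0.4997 + 32.408*I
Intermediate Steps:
c = -330
√((√(c - 719) + 2325) - 3375) = √((√(-330 - 719) + 2325) - 3375) = √((√(-1049) + 2325) - 3375) = √((I*√1049 + 2325) - 3375) = √((2325 + I*√1049) - 3375) = √(-1050 + I*√1049)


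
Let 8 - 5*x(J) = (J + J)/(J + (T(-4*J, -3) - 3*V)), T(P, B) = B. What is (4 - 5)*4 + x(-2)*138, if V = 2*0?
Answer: 4868/25 ≈ 194.72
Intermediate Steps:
V = 0
x(J) = 8/5 - 2*J/(5*(-3 + J)) (x(J) = 8/5 - (J + J)/(5*(J + (-3 - 3*0))) = 8/5 - 2*J/(5*(J + (-3 + 0))) = 8/5 - 2*J/(5*(J - 3)) = 8/5 - 2*J/(5*(-3 + J)))
(4 - 5)*4 + x(-2)*138 = (4 - 5)*4 + (6*(-4 - 2)/(5*(-3 - 2)))*138 = -1*4 + ((6/5)*(-6)/(-5))*138 = -4 + ((6/5)*(-⅕)*(-6))*138 = -4 + (36/25)*138 = -4 + 4968/25 = 4868/25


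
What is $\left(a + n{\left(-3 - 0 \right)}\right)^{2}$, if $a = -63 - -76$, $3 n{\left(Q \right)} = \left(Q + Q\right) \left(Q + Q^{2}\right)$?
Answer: $1$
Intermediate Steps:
$n{\left(Q \right)} = \frac{2 Q \left(Q + Q^{2}\right)}{3}$ ($n{\left(Q \right)} = \frac{\left(Q + Q\right) \left(Q + Q^{2}\right)}{3} = \frac{2 Q \left(Q + Q^{2}\right)}{3}$)
$a = 13$ ($a = -63 + 76 = 13$)
$\left(a + n{\left(-3 - 0 \right)}\right)^{2} = \left(13 + \frac{2 \left(-3 - 0\right)^{2} \left(1 - 3\right)}{3}\right)^{2} = \left(13 + \frac{2 \left(-3 + 0\right)^{2} \left(1 + \left(-3 + 0\right)\right)}{3}\right)^{2} = \left(13 + \frac{2 \left(-3\right)^{2} \left(1 - 3\right)}{3}\right)^{2} = \left(13 + \frac{2}{3} \cdot 9 \left(-2\right)\right)^{2} = \left(13 - 12\right)^{2} = 1^{2} = 1$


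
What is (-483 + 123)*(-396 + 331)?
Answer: 23400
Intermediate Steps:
(-483 + 123)*(-396 + 331) = -360*(-65) = 23400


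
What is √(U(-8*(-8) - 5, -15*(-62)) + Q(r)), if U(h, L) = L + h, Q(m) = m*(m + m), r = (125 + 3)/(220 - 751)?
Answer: √278892197/531 ≈ 31.450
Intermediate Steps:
r = -128/531 (r = 128/(-531) = 128*(-1/531) = -128/531 ≈ -0.24105)
Q(m) = 2*m² (Q(m) = m*(2*m) = 2*m²)
√(U(-8*(-8) - 5, -15*(-62)) + Q(r)) = √((-15*(-62) + (-8*(-8) - 5)) + 2*(-128/531)²) = √((930 + (64 - 5)) + 2*(16384/281961)) = √((930 + 59) + 32768/281961) = √(989 + 32768/281961) = √(278892197/281961) = √278892197/531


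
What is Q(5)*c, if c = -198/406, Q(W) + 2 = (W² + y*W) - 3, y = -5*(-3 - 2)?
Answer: -495/7 ≈ -70.714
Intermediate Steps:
y = 25 (y = -5*(-5) = 25)
Q(W) = -5 + W² + 25*W (Q(W) = -2 + ((W² + 25*W) - 3) = -2 + (-3 + W² + 25*W) = -5 + W² + 25*W)
c = -99/203 (c = -198*1/406 = -99/203 ≈ -0.48768)
Q(5)*c = (-5 + 5² + 25*5)*(-99/203) = (-5 + 25 + 125)*(-99/203) = 145*(-99/203) = -495/7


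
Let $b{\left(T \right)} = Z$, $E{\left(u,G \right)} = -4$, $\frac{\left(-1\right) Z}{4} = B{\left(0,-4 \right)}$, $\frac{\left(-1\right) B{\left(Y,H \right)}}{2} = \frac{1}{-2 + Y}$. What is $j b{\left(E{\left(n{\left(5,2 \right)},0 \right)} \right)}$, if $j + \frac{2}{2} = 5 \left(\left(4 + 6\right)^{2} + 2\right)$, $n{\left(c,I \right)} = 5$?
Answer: $-2036$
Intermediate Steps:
$B{\left(Y,H \right)} = - \frac{2}{-2 + Y}$
$Z = -4$ ($Z = - 4 \left(- \frac{2}{-2 + 0}\right) = - 4 \left(- \frac{2}{-2}\right) = - 4 \left(\left(-2\right) \left(- \frac{1}{2}\right)\right) = \left(-4\right) 1 = -4$)
$b{\left(T \right)} = -4$
$j = 509$ ($j = -1 + 5 \left(\left(4 + 6\right)^{2} + 2\right) = -1 + 5 \left(10^{2} + 2\right) = -1 + 5 \left(100 + 2\right) = -1 + 5 \cdot 102 = -1 + 510 = 509$)
$j b{\left(E{\left(n{\left(5,2 \right)},0 \right)} \right)} = 509 \left(-4\right) = -2036$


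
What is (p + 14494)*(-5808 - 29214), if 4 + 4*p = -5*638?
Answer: -479643801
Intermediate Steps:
p = -1597/2 (p = -1 + (-5*638)/4 = -1 + (¼)*(-3190) = -1 - 1595/2 = -1597/2 ≈ -798.50)
(p + 14494)*(-5808 - 29214) = (-1597/2 + 14494)*(-5808 - 29214) = (27391/2)*(-35022) = -479643801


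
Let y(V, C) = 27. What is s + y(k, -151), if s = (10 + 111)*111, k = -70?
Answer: 13458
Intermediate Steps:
s = 13431 (s = 121*111 = 13431)
s + y(k, -151) = 13431 + 27 = 13458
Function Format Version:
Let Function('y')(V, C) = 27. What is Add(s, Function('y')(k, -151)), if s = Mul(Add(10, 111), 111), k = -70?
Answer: 13458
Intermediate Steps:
s = 13431 (s = Mul(121, 111) = 13431)
Add(s, Function('y')(k, -151)) = Add(13431, 27) = 13458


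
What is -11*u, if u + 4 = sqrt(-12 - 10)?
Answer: 44 - 11*I*sqrt(22) ≈ 44.0 - 51.595*I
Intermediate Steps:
u = -4 + I*sqrt(22) (u = -4 + sqrt(-12 - 10) = -4 + sqrt(-22) = -4 + I*sqrt(22) ≈ -4.0 + 4.6904*I)
-11*u = -11*(-4 + I*sqrt(22)) = 44 - 11*I*sqrt(22)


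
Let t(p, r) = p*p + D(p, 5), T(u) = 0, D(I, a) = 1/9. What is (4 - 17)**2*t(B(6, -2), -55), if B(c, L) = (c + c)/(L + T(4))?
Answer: 54925/9 ≈ 6102.8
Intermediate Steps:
D(I, a) = 1/9
B(c, L) = 2*c/L (B(c, L) = (c + c)/(L + 0) = (2*c)/L = 2*c/L)
t(p, r) = 1/9 + p**2 (t(p, r) = p*p + 1/9 = p**2 + 1/9 = 1/9 + p**2)
(4 - 17)**2*t(B(6, -2), -55) = (4 - 17)**2*(1/9 + (2*6/(-2))**2) = (-13)**2*(1/9 + (2*6*(-1/2))**2) = 169*(1/9 + (-6)**2) = 169*(1/9 + 36) = 169*(325/9) = 54925/9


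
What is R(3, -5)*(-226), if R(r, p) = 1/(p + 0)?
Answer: 226/5 ≈ 45.200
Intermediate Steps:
R(r, p) = 1/p
R(3, -5)*(-226) = -226/(-5) = -1/5*(-226) = 226/5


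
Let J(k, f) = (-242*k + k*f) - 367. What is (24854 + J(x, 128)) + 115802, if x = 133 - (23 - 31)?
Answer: 124215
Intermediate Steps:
x = 141 (x = 133 - 1*(-8) = 133 + 8 = 141)
J(k, f) = -367 - 242*k + f*k (J(k, f) = (-242*k + f*k) - 367 = -367 - 242*k + f*k)
(24854 + J(x, 128)) + 115802 = (24854 + (-367 - 242*141 + 128*141)) + 115802 = (24854 + (-367 - 34122 + 18048)) + 115802 = (24854 - 16441) + 115802 = 8413 + 115802 = 124215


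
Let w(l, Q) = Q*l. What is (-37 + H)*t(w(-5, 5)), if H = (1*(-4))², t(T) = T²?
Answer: -13125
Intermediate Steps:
H = 16 (H = (-4)² = 16)
(-37 + H)*t(w(-5, 5)) = (-37 + 16)*(5*(-5))² = -21*(-25)² = -21*625 = -13125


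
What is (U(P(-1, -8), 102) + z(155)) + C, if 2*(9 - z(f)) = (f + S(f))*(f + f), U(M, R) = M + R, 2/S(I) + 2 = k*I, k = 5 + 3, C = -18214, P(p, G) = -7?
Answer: -26081720/619 ≈ -42135.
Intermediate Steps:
k = 8
S(I) = 2/(-2 + 8*I)
z(f) = 9 - f*(f + 1/(-1 + 4*f)) (z(f) = 9 - (f + 1/(-1 + 4*f))*(f + f)/2 = 9 - (f + 1/(-1 + 4*f))*2*f/2 = 9 - f*(f + 1/(-1 + 4*f)))
(U(P(-1, -8), 102) + z(155)) + C = ((-7 + 102) + (-1*155 + (-1 + 4*155)*(9 - 1*155²))/(-1 + 4*155)) - 18214 = (95 + (-155 + (-1 + 620)*(9 - 1*24025))/(-1 + 620)) - 18214 = (95 + (-155 + 619*(9 - 24025))/619) - 18214 = (95 + (-155 + 619*(-24016))/619) - 18214 = (95 + (-155 - 14865904)/619) - 18214 = (95 + (1/619)*(-14866059)) - 18214 = (95 - 14866059/619) - 18214 = -14807254/619 - 18214 = -26081720/619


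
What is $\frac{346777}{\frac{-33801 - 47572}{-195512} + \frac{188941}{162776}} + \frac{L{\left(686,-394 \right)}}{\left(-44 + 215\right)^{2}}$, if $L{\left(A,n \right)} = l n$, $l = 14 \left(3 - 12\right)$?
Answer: $\frac{2241027352227657776}{10190854873485} \approx 2.1991 \cdot 10^{5}$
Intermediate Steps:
$l = -126$ ($l = 14 \left(-9\right) = -126$)
$L{\left(A,n \right)} = - 126 n$
$\frac{346777}{\frac{-33801 - 47572}{-195512} + \frac{188941}{162776}} + \frac{L{\left(686,-394 \right)}}{\left(-44 + 215\right)^{2}} = \frac{346777}{\frac{-33801 - 47572}{-195512} + \frac{188941}{162776}} + \frac{\left(-126\right) \left(-394\right)}{\left(-44 + 215\right)^{2}} = \frac{346777}{\left(-33801 - 47572\right) \left(- \frac{1}{195512}\right) + 188941 \cdot \frac{1}{162776}} + \frac{49644}{171^{2}} = \frac{346777}{\left(-81373\right) \left(- \frac{1}{195512}\right) + \frac{188941}{162776}} + \frac{49644}{29241} = \frac{346777}{\frac{81373}{195512} + \frac{188941}{162776}} + 49644 \cdot \frac{1}{29241} = \frac{346777}{\frac{3136612765}{1989041332}} + \frac{5516}{3249} = 346777 \cdot \frac{1989041332}{3136612765} + \frac{5516}{3249} = \frac{689753785986964}{3136612765} + \frac{5516}{3249} = \frac{2241027352227657776}{10190854873485}$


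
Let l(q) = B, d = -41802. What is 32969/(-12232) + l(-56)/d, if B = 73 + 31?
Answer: -689721133/255661032 ≈ -2.6978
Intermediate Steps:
B = 104
l(q) = 104
32969/(-12232) + l(-56)/d = 32969/(-12232) + 104/(-41802) = 32969*(-1/12232) + 104*(-1/41802) = -32969/12232 - 52/20901 = -689721133/255661032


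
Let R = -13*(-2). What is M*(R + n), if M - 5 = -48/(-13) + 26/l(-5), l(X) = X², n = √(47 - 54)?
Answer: 6326/25 + 3163*I*√7/325 ≈ 253.04 + 25.749*I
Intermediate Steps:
R = 26
n = I*√7 (n = √(-7) = I*√7 ≈ 2.6458*I)
M = 3163/325 (M = 5 + (-48/(-13) + 26/((-5)²)) = 5 + (-48*(-1/13) + 26/25) = 5 + (48/13 + 26*(1/25)) = 5 + (48/13 + 26/25) = 5 + 1538/325 = 3163/325 ≈ 9.7323)
M*(R + n) = 3163*(26 + I*√7)/325 = 6326/25 + 3163*I*√7/325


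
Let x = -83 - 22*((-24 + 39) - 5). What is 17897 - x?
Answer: 18200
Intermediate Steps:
x = -303 (x = -83 - 22*(15 - 5) = -83 - 22*10 = -83 - 220 = -303)
17897 - x = 17897 - 1*(-303) = 17897 + 303 = 18200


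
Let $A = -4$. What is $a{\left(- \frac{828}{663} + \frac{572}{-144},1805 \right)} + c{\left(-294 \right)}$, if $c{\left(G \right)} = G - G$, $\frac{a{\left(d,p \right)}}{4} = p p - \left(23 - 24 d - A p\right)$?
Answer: $\frac{8620741552}{663} \approx 1.3003 \cdot 10^{7}$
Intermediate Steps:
$a{\left(d,p \right)} = -92 - 16 p + 4 p^{2} + 96 d$ ($a{\left(d,p \right)} = 4 \left(p p - \left(23 - 24 d + 4 p\right)\right) = 4 \left(p^{2} - \left(23 - 24 d + 4 p\right)\right) = 4 \left(-23 + p^{2} - 4 p + 24 d\right) = -92 - 16 p + 4 p^{2} + 96 d$)
$c{\left(G \right)} = 0$
$a{\left(- \frac{828}{663} + \frac{572}{-144},1805 \right)} + c{\left(-294 \right)} = \left(-92 - 28880 + 4 \cdot 1805^{2} + 96 \left(- \frac{828}{663} + \frac{572}{-144}\right)\right) + 0 = \left(-92 - 28880 + 4 \cdot 3258025 + 96 \left(\left(-828\right) \frac{1}{663} + 572 \left(- \frac{1}{144}\right)\right)\right) + 0 = \left(-92 - 28880 + 13032100 + 96 \left(- \frac{276}{221} - \frac{143}{36}\right)\right) + 0 = \left(-92 - 28880 + 13032100 + 96 \left(- \frac{41539}{7956}\right)\right) + 0 = \left(-92 - 28880 + 13032100 - \frac{332312}{663}\right) + 0 = \frac{8620741552}{663} + 0 = \frac{8620741552}{663}$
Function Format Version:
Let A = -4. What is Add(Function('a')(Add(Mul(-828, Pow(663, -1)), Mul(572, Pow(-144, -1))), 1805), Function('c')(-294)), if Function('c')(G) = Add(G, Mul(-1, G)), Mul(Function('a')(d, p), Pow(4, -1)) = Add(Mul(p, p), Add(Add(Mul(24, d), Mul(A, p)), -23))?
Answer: Rational(8620741552, 663) ≈ 1.3003e+7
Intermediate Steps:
Function('a')(d, p) = Add(-92, Mul(-16, p), Mul(4, Pow(p, 2)), Mul(96, d)) (Function('a')(d, p) = Mul(4, Add(Mul(p, p), Add(Add(Mul(24, d), Mul(-4, p)), -23))) = Mul(4, Add(Pow(p, 2), Add(Add(Mul(-4, p), Mul(24, d)), -23))) = Mul(4, Add(Pow(p, 2), Add(-23, Mul(-4, p), Mul(24, d)))) = Mul(4, Add(-23, Pow(p, 2), Mul(-4, p), Mul(24, d))) = Add(-92, Mul(-16, p), Mul(4, Pow(p, 2)), Mul(96, d)))
Function('c')(G) = 0
Add(Function('a')(Add(Mul(-828, Pow(663, -1)), Mul(572, Pow(-144, -1))), 1805), Function('c')(-294)) = Add(Add(-92, Mul(-16, 1805), Mul(4, Pow(1805, 2)), Mul(96, Add(Mul(-828, Pow(663, -1)), Mul(572, Pow(-144, -1))))), 0) = Add(Add(-92, -28880, Mul(4, 3258025), Mul(96, Add(Mul(-828, Rational(1, 663)), Mul(572, Rational(-1, 144))))), 0) = Add(Add(-92, -28880, 13032100, Mul(96, Add(Rational(-276, 221), Rational(-143, 36)))), 0) = Add(Add(-92, -28880, 13032100, Mul(96, Rational(-41539, 7956))), 0) = Add(Add(-92, -28880, 13032100, Rational(-332312, 663)), 0) = Add(Rational(8620741552, 663), 0) = Rational(8620741552, 663)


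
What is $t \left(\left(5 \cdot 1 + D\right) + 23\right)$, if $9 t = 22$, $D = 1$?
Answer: $\frac{638}{9} \approx 70.889$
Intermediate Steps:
$t = \frac{22}{9}$ ($t = \frac{1}{9} \cdot 22 = \frac{22}{9} \approx 2.4444$)
$t \left(\left(5 \cdot 1 + D\right) + 23\right) = \frac{22 \left(\left(5 \cdot 1 + 1\right) + 23\right)}{9} = \frac{22 \left(\left(5 + 1\right) + 23\right)}{9} = \frac{22 \left(6 + 23\right)}{9} = \frac{22}{9} \cdot 29 = \frac{638}{9}$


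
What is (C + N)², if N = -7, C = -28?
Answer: 1225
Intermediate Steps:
(C + N)² = (-28 - 7)² = (-35)² = 1225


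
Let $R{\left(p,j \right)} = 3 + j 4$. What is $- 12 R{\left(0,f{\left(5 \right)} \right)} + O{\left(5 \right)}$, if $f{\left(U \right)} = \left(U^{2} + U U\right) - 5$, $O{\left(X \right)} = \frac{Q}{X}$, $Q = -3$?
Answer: $- \frac{10983}{5} \approx -2196.6$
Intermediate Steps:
$O{\left(X \right)} = - \frac{3}{X}$
$f{\left(U \right)} = -5 + 2 U^{2}$ ($f{\left(U \right)} = \left(U^{2} + U^{2}\right) - 5 = 2 U^{2} - 5 = -5 + 2 U^{2}$)
$R{\left(p,j \right)} = 3 + 4 j$
$- 12 R{\left(0,f{\left(5 \right)} \right)} + O{\left(5 \right)} = - 12 \left(3 + 4 \left(-5 + 2 \cdot 5^{2}\right)\right) - \frac{3}{5} = - 12 \left(3 + 4 \left(-5 + 2 \cdot 25\right)\right) - \frac{3}{5} = - 12 \left(3 + 4 \left(-5 + 50\right)\right) - \frac{3}{5} = - 12 \left(3 + 4 \cdot 45\right) - \frac{3}{5} = - 12 \left(3 + 180\right) - \frac{3}{5} = \left(-12\right) 183 - \frac{3}{5} = -2196 - \frac{3}{5} = - \frac{10983}{5}$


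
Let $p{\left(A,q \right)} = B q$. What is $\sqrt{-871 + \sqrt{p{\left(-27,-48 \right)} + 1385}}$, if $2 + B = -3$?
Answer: $\sqrt{-871 + 5 \sqrt{65}} \approx 28.822 i$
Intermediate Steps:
$B = -5$ ($B = -2 - 3 = -5$)
$p{\left(A,q \right)} = - 5 q$
$\sqrt{-871 + \sqrt{p{\left(-27,-48 \right)} + 1385}} = \sqrt{-871 + \sqrt{\left(-5\right) \left(-48\right) + 1385}} = \sqrt{-871 + \sqrt{240 + 1385}} = \sqrt{-871 + \sqrt{1625}} = \sqrt{-871 + 5 \sqrt{65}}$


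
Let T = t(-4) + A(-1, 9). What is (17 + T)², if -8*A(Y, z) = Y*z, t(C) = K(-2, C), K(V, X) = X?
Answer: 12769/64 ≈ 199.52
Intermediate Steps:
t(C) = C
A(Y, z) = -Y*z/8
T = -23/8 (T = -4 - ⅛*(-1)*9 = -4 + 9/8 = -23/8 ≈ -2.8750)
(17 + T)² = (17 - 23/8)² = (113/8)² = 12769/64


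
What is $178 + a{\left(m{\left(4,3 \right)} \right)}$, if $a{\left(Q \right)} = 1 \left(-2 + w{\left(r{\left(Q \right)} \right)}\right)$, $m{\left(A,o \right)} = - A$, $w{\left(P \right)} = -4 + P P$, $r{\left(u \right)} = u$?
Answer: $188$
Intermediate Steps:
$w{\left(P \right)} = -4 + P^{2}$
$a{\left(Q \right)} = -6 + Q^{2}$ ($a{\left(Q \right)} = 1 \left(-2 + \left(-4 + Q^{2}\right)\right) = 1 \left(-6 + Q^{2}\right) = -6 + Q^{2}$)
$178 + a{\left(m{\left(4,3 \right)} \right)} = 178 - \left(6 - \left(\left(-1\right) 4\right)^{2}\right) = 178 - \left(6 - \left(-4\right)^{2}\right) = 178 + \left(-6 + 16\right) = 178 + 10 = 188$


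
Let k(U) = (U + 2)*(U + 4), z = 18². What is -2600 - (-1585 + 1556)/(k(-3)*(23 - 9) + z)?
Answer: -805971/310 ≈ -2599.9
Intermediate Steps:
z = 324
k(U) = (2 + U)*(4 + U)
-2600 - (-1585 + 1556)/(k(-3)*(23 - 9) + z) = -2600 - (-1585 + 1556)/((8 + (-3)² + 6*(-3))*(23 - 9) + 324) = -2600 - (-29)/((8 + 9 - 18)*14 + 324) = -2600 - (-29)/(-1*14 + 324) = -2600 - (-29)/(-14 + 324) = -2600 - (-29)/310 = -2600 - 1*(-29/310) = -2600 + 29/310 = -805971/310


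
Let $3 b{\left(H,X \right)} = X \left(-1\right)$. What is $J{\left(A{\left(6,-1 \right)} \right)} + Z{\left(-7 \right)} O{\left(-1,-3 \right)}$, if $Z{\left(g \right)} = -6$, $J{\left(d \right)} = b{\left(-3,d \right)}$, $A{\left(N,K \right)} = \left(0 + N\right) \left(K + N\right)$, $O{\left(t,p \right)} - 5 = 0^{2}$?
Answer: $-40$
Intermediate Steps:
$b{\left(H,X \right)} = - \frac{X}{3}$ ($b{\left(H,X \right)} = \frac{X \left(-1\right)}{3} = \frac{\left(-1\right) X}{3} = - \frac{X}{3}$)
$O{\left(t,p \right)} = 5$ ($O{\left(t,p \right)} = 5 + 0^{2} = 5 + 0 = 5$)
$A{\left(N,K \right)} = N \left(K + N\right)$
$J{\left(d \right)} = - \frac{d}{3}$
$J{\left(A{\left(6,-1 \right)} \right)} + Z{\left(-7 \right)} O{\left(-1,-3 \right)} = - \frac{6 \left(-1 + 6\right)}{3} - 30 = - \frac{6 \cdot 5}{3} - 30 = \left(- \frac{1}{3}\right) 30 - 30 = -10 - 30 = -40$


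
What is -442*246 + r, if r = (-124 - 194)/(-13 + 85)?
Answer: -1304837/12 ≈ -1.0874e+5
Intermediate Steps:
r = -53/12 (r = -318/72 = -318*1/72 = -53/12 ≈ -4.4167)
-442*246 + r = -442*246 - 53/12 = -108732 - 53/12 = -1304837/12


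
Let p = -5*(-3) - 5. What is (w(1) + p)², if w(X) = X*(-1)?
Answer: 81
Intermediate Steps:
w(X) = -X
p = 10 (p = 15 - 5 = 10)
(w(1) + p)² = (-1*1 + 10)² = (-1 + 10)² = 9² = 81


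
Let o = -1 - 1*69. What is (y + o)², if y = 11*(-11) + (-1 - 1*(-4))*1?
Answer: 35344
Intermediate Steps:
o = -70 (o = -1 - 69 = -70)
y = -118 (y = -121 + (-1 + 4)*1 = -121 + 3*1 = -121 + 3 = -118)
(y + o)² = (-118 - 70)² = (-188)² = 35344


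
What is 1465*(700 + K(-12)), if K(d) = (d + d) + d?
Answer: 972760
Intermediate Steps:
K(d) = 3*d (K(d) = 2*d + d = 3*d)
1465*(700 + K(-12)) = 1465*(700 + 3*(-12)) = 1465*(700 - 36) = 1465*664 = 972760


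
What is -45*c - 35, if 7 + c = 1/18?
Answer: 555/2 ≈ 277.50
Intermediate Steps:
c = -125/18 (c = -7 + 1/18 = -125/18 ≈ -6.9444)
-45*c - 35 = -45*(-125/18) - 35 = 625/2 - 35 = 555/2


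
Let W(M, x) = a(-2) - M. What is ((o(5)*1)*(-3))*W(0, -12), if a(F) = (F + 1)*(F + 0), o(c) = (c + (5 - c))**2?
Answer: -150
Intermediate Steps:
o(c) = 25 (o(c) = 5**2 = 25)
a(F) = F*(1 + F) (a(F) = (1 + F)*F = F*(1 + F))
W(M, x) = 2 - M (W(M, x) = -2*(1 - 2) - M = -2*(-1) - M = 2 - M)
((o(5)*1)*(-3))*W(0, -12) = ((25*1)*(-3))*(2 - 1*0) = (25*(-3))*(2 + 0) = -75*2 = -150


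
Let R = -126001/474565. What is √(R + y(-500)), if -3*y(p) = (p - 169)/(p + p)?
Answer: I*√898105526630/1355900 ≈ 0.69893*I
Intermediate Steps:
R = -126001/474565 (R = -126001*1/474565 = -126001/474565 ≈ -0.26551)
y(p) = -(-169 + p)/(6*p) (y(p) = -(p - 169)/(3*(p + p)) = -(-169 + p)/(3*(2*p)) = -(-169 + p)*1/(2*p)/3 = -(-169 + p)/(6*p))
√(R + y(-500)) = √(-126001/474565 + (⅙)*(169 - 1*(-500))/(-500)) = √(-126001/474565 + (⅙)*(-1/500)*(169 + 500)) = √(-126001/474565 + (⅙)*(-1/500)*669) = √(-126001/474565 - 223/1000) = √(-46365799/94913000) = I*√898105526630/1355900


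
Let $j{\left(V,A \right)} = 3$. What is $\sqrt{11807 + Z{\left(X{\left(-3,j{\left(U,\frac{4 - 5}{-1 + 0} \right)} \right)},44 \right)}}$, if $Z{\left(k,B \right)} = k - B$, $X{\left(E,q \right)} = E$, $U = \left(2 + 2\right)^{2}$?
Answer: $28 \sqrt{15} \approx 108.44$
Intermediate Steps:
$U = 16$ ($U = 4^{2} = 16$)
$\sqrt{11807 + Z{\left(X{\left(-3,j{\left(U,\frac{4 - 5}{-1 + 0} \right)} \right)},44 \right)}} = \sqrt{11807 - 47} = \sqrt{11760} = 28 \sqrt{15}$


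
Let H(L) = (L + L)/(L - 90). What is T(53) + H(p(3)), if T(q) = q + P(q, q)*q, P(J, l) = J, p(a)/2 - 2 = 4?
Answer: 37202/13 ≈ 2861.7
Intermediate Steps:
p(a) = 12 (p(a) = 4 + 2*4 = 4 + 8 = 12)
T(q) = q + q**2 (T(q) = q + q*q = q + q**2)
H(L) = 2*L/(-90 + L) (H(L) = (2*L)/(-90 + L) = 2*L/(-90 + L))
T(53) + H(p(3)) = 53*(1 + 53) + 2*12/(-90 + 12) = 53*54 + 2*12/(-78) = 2862 + 2*12*(-1/78) = 2862 - 4/13 = 37202/13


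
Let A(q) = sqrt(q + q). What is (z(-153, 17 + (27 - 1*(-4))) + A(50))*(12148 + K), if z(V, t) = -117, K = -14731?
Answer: 276381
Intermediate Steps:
A(q) = sqrt(2)*sqrt(q) (A(q) = sqrt(2*q) = sqrt(2)*sqrt(q))
(z(-153, 17 + (27 - 1*(-4))) + A(50))*(12148 + K) = (-117 + sqrt(2)*sqrt(50))*(12148 - 14731) = (-117 + sqrt(2)*(5*sqrt(2)))*(-2583) = (-117 + 10)*(-2583) = -107*(-2583) = 276381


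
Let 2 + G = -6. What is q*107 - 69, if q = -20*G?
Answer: 17051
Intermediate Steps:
G = -8 (G = -2 - 6 = -8)
q = 160 (q = -20*(-8) = 160)
q*107 - 69 = 160*107 - 69 = 17120 - 69 = 17051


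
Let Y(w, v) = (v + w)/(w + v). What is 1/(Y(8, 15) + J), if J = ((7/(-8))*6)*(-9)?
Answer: 4/193 ≈ 0.020725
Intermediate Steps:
Y(w, v) = 1 (Y(w, v) = (v + w)/(v + w) = 1)
J = 189/4 (J = ((7*(-1/8))*6)*(-9) = -7/8*6*(-9) = -21/4*(-9) = 189/4 ≈ 47.250)
1/(Y(8, 15) + J) = 1/(1 + 189/4) = 1/(193/4) = 4/193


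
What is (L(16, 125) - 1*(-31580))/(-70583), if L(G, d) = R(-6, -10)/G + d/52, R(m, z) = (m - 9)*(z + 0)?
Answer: -3285545/7340632 ≈ -0.44758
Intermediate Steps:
R(m, z) = z*(-9 + m) (R(m, z) = (-9 + m)*z = z*(-9 + m))
L(G, d) = 150/G + d/52 (L(G, d) = (-10*(-9 - 6))/G + d/52 = (-10*(-15))/G + d*(1/52) = 150/G + d/52)
(L(16, 125) - 1*(-31580))/(-70583) = ((150/16 + (1/52)*125) - 1*(-31580))/(-70583) = ((150*(1/16) + 125/52) + 31580)*(-1/70583) = ((75/8 + 125/52) + 31580)*(-1/70583) = (1225/104 + 31580)*(-1/70583) = (3285545/104)*(-1/70583) = -3285545/7340632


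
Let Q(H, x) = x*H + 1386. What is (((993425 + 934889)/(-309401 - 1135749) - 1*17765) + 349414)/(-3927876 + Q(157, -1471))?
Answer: -239640312018/3004060040275 ≈ -0.079772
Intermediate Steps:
Q(H, x) = 1386 + H*x (Q(H, x) = H*x + 1386 = 1386 + H*x)
(((993425 + 934889)/(-309401 - 1135749) - 1*17765) + 349414)/(-3927876 + Q(157, -1471)) = (((993425 + 934889)/(-309401 - 1135749) - 1*17765) + 349414)/(-3927876 + (1386 + 157*(-1471))) = ((1928314/(-1445150) - 17765) + 349414)/(-3927876 + (1386 - 230947)) = ((1928314*(-1/1445150) - 17765) + 349414)/(-3927876 - 229561) = ((-964157/722575 - 17765) + 349414)/(-4157437) = (-12837509032/722575 + 349414)*(-1/4157437) = (239640312018/722575)*(-1/4157437) = -239640312018/3004060040275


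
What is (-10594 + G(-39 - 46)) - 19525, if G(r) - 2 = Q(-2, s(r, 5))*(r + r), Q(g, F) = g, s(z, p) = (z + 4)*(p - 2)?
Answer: -29777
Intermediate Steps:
s(z, p) = (-2 + p)*(4 + z) (s(z, p) = (4 + z)*(-2 + p) = (-2 + p)*(4 + z))
G(r) = 2 - 4*r (G(r) = 2 - 2*(r + r) = 2 - 4*r)
(-10594 + G(-39 - 46)) - 19525 = (-10594 + (2 - 4*(-39 - 46))) - 19525 = (-10594 + (2 - 4*(-85))) - 19525 = (-10594 + (2 + 340)) - 19525 = (-10594 + 342) - 19525 = -10252 - 19525 = -29777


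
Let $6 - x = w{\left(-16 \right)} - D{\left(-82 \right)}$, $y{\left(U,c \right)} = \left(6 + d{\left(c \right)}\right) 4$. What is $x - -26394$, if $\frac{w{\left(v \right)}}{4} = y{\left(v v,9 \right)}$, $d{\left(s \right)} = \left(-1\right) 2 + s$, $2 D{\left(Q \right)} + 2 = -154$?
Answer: $26114$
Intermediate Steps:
$D{\left(Q \right)} = -78$ ($D{\left(Q \right)} = -1 + \frac{1}{2} \left(-154\right) = -1 - 77 = -78$)
$d{\left(s \right)} = -2 + s$
$y{\left(U,c \right)} = 16 + 4 c$ ($y{\left(U,c \right)} = \left(6 + \left(-2 + c\right)\right) 4 = \left(4 + c\right) 4 = 16 + 4 c$)
$w{\left(v \right)} = 208$ ($w{\left(v \right)} = 4 \left(16 + 4 \cdot 9\right) = 4 \left(16 + 36\right) = 4 \cdot 52 = 208$)
$x = -280$ ($x = 6 - \left(208 - -78\right) = 6 - \left(208 + 78\right) = 6 - 286 = -280$)
$x - -26394 = -280 - -26394 = -280 + 26394 = 26114$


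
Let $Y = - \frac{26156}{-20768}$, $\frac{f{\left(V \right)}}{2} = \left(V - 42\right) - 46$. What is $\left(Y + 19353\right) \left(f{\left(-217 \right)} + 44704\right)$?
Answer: $\frac{2215443833805}{2596} \approx 8.5341 \cdot 10^{8}$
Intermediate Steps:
$f{\left(V \right)} = -176 + 2 V$ ($f{\left(V \right)} = 2 \left(\left(V - 42\right) - 46\right) = 2 \left(\left(-42 + V\right) - 46\right) = 2 \left(-88 + V\right) = -176 + 2 V$)
$Y = \frac{6539}{5192}$ ($Y = \left(-26156\right) \left(- \frac{1}{20768}\right) = \frac{6539}{5192} \approx 1.2594$)
$\left(Y + 19353\right) \left(f{\left(-217 \right)} + 44704\right) = \left(\frac{6539}{5192} + 19353\right) \left(\left(-176 + 2 \left(-217\right)\right) + 44704\right) = \frac{100487315 \left(\left(-176 - 434\right) + 44704\right)}{5192} = \frac{100487315 \left(-610 + 44704\right)}{5192} = \frac{100487315}{5192} \cdot 44094 = \frac{2215443833805}{2596}$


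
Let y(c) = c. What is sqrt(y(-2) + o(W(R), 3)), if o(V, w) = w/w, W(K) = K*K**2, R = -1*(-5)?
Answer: I ≈ 1.0*I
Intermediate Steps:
R = 5
W(K) = K**3
o(V, w) = 1
sqrt(y(-2) + o(W(R), 3)) = sqrt(-2 + 1) = sqrt(-1) = I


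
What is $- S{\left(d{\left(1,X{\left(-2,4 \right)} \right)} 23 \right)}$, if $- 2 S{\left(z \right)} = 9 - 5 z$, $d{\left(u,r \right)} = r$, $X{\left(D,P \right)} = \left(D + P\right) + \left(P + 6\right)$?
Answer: $- \frac{1371}{2} \approx -685.5$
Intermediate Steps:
$X{\left(D,P \right)} = 6 + D + 2 P$ ($X{\left(D,P \right)} = \left(D + P\right) + \left(6 + P\right) = 6 + D + 2 P$)
$S{\left(z \right)} = - \frac{9}{2} + \frac{5 z}{2}$ ($S{\left(z \right)} = - \frac{9 - 5 z}{2} = - \frac{9}{2} + \frac{5 z}{2}$)
$- S{\left(d{\left(1,X{\left(-2,4 \right)} \right)} 23 \right)} = - (- \frac{9}{2} + \frac{5 \left(6 - 2 + 2 \cdot 4\right) 23}{2}) = - (- \frac{9}{2} + \frac{5 \left(6 - 2 + 8\right) 23}{2}) = - (- \frac{9}{2} + \frac{5 \cdot 12 \cdot 23}{2}) = - (- \frac{9}{2} + \frac{5}{2} \cdot 276) = - (- \frac{9}{2} + 690) = \left(-1\right) \frac{1371}{2} = - \frac{1371}{2}$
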